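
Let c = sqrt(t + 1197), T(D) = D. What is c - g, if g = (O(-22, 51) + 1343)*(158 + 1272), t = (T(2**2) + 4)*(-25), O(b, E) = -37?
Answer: -1867580 + sqrt(997) ≈ -1.8675e+6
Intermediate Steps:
t = -200 (t = (2**2 + 4)*(-25) = (4 + 4)*(-25) = 8*(-25) = -200)
c = sqrt(997) (c = sqrt(-200 + 1197) = sqrt(997) ≈ 31.575)
g = 1867580 (g = (-37 + 1343)*(158 + 1272) = 1306*1430 = 1867580)
c - g = sqrt(997) - 1*1867580 = sqrt(997) - 1867580 = -1867580 + sqrt(997)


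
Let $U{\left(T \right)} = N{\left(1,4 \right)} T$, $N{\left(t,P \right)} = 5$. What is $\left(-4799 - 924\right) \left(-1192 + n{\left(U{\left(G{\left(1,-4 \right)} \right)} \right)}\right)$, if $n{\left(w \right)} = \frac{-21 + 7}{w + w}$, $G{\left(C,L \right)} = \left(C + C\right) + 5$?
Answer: $\frac{34114803}{5} \approx 6.823 \cdot 10^{6}$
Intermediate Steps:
$G{\left(C,L \right)} = 5 + 2 C$ ($G{\left(C,L \right)} = 2 C + 5 = 5 + 2 C$)
$U{\left(T \right)} = 5 T$
$n{\left(w \right)} = - \frac{7}{w}$ ($n{\left(w \right)} = - \frac{14}{2 w} = - 14 \frac{1}{2 w} = - \frac{7}{w}$)
$\left(-4799 - 924\right) \left(-1192 + n{\left(U{\left(G{\left(1,-4 \right)} \right)} \right)}\right) = \left(-4799 - 924\right) \left(-1192 - \frac{7}{5 \left(5 + 2 \cdot 1\right)}\right) = - 5723 \left(-1192 - \frac{7}{5 \left(5 + 2\right)}\right) = - 5723 \left(-1192 - \frac{7}{5 \cdot 7}\right) = - 5723 \left(-1192 - \frac{7}{35}\right) = - 5723 \left(-1192 - \frac{1}{5}\right) = \left(-5723\right) \left(- \frac{5961}{5}\right) = \frac{34114803}{5}$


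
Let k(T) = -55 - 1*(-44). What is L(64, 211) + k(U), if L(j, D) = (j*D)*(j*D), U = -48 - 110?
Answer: 182358005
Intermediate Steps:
U = -158
k(T) = -11 (k(T) = -55 + 44 = -11)
L(j, D) = D**2*j**2 (L(j, D) = (D*j)*(D*j) = D**2*j**2)
L(64, 211) + k(U) = 211**2*64**2 - 11 = 44521*4096 - 11 = 182358016 - 11 = 182358005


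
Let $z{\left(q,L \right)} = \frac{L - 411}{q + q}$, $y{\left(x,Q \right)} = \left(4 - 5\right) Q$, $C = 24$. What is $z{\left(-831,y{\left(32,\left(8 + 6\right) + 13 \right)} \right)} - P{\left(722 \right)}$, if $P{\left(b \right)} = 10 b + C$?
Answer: $- \frac{2006515}{277} \approx -7243.7$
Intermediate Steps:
$y{\left(x,Q \right)} = - Q$
$z{\left(q,L \right)} = \frac{-411 + L}{2 q}$
$P{\left(b \right)} = 24 + 10 b$ ($P{\left(b \right)} = 10 b + 24 = 24 + 10 b$)
$z{\left(-831,y{\left(32,\left(8 + 6\right) + 13 \right)} \right)} - P{\left(722 \right)} = \frac{-411 - \left(\left(8 + 6\right) + 13\right)}{2 \left(-831\right)} - \left(24 + 10 \cdot 722\right) = \frac{1}{2} \left(- \frac{1}{831}\right) \left(-411 - \left(14 + 13\right)\right) - \left(24 + 7220\right) = \frac{1}{2} \left(- \frac{1}{831}\right) \left(-411 - 27\right) - 7244 = \frac{1}{2} \left(- \frac{1}{831}\right) \left(-438\right) - 7244 = \frac{73}{277} - 7244 = - \frac{2006515}{277}$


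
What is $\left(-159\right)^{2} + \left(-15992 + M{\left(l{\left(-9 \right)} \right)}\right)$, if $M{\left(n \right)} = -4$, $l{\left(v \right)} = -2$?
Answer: $9285$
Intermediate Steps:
$\left(-159\right)^{2} + \left(-15992 + M{\left(l{\left(-9 \right)} \right)}\right) = \left(-159\right)^{2} - 15996 = 25281 - 15996 = 9285$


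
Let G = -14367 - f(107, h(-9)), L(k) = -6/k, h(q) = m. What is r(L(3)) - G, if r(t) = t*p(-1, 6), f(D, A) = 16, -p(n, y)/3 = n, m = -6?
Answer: 14377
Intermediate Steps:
p(n, y) = -3*n
h(q) = -6
G = -14383 (G = -14367 - 1*16 = -14367 - 16 = -14383)
r(t) = 3*t (r(t) = t*(-3*(-1)) = t*3 = 3*t)
r(L(3)) - G = 3*(-6/3) - 1*(-14383) = 3*(-6*⅓) + 14383 = 3*(-2) + 14383 = -6 + 14383 = 14377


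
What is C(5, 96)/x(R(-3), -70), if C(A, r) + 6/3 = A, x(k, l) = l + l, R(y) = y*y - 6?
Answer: -3/140 ≈ -0.021429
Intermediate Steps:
R(y) = -6 + y**2 (R(y) = y**2 - 6 = -6 + y**2)
x(k, l) = 2*l
C(A, r) = -2 + A
C(5, 96)/x(R(-3), -70) = (-2 + 5)/((2*(-70))) = 3/(-140) = 3*(-1/140) = -3/140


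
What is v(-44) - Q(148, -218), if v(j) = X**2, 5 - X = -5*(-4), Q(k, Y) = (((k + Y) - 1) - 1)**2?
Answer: -4959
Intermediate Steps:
Q(k, Y) = (-2 + Y + k)**2 (Q(k, Y) = (((Y + k) - 1) - 1)**2 = ((-1 + Y + k) - 1)**2 = (-2 + Y + k)**2)
X = -15 (X = 5 - (-5)*(-4) = 5 - 1*20 = 5 - 20 = -15)
v(j) = 225 (v(j) = (-15)**2 = 225)
v(-44) - Q(148, -218) = 225 - (-2 - 218 + 148)**2 = 225 - 1*(-72)**2 = 225 - 1*5184 = 225 - 5184 = -4959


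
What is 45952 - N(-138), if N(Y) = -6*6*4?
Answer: 46096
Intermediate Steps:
N(Y) = -144 (N(Y) = -36*4 = -144)
45952 - N(-138) = 45952 - 1*(-144) = 45952 + 144 = 46096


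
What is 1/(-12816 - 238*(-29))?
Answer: -1/5914 ≈ -0.00016909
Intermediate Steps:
1/(-12816 - 238*(-29)) = 1/(-12816 + 6902) = 1/(-5914) = -1/5914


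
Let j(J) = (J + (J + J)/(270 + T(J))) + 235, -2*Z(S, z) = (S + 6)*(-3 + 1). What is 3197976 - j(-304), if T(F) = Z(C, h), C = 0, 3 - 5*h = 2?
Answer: 220665257/69 ≈ 3.1980e+6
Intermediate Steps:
h = ⅕ (h = ⅗ - ⅕*2 = ⅗ - ⅖ = ⅕ ≈ 0.20000)
Z(S, z) = 6 + S (Z(S, z) = -(S + 6)*(-3 + 1)/2 = -(6 + S)*(-2)/2 = -(-12 - 2*S)/2 = 6 + S)
T(F) = 6 (T(F) = 6 + 0 = 6)
j(J) = 235 + 139*J/138 (j(J) = (J + (J + J)/(270 + 6)) + 235 = (J + (2*J)/276) + 235 = (J + (2*J)*(1/276)) + 235 = (J + J/138) + 235 = 139*J/138 + 235 = 235 + 139*J/138)
3197976 - j(-304) = 3197976 - (235 + (139/138)*(-304)) = 3197976 - (235 - 21128/69) = 3197976 - 1*(-4913/69) = 3197976 + 4913/69 = 220665257/69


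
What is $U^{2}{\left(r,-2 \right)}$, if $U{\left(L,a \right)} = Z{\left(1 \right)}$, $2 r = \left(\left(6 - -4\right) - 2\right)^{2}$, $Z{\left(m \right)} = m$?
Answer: $1$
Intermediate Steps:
$r = 32$ ($r = \frac{\left(\left(6 - -4\right) - 2\right)^{2}}{2} = \frac{\left(\left(6 + 4\right) - 2\right)^{2}}{2} = \frac{\left(10 - 2\right)^{2}}{2} = \frac{8^{2}}{2} = \frac{1}{2} \cdot 64 = 32$)
$U{\left(L,a \right)} = 1$
$U^{2}{\left(r,-2 \right)} = 1^{2} = 1$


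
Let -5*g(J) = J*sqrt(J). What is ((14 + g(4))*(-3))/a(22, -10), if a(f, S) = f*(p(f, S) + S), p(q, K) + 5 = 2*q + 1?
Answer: -31/550 ≈ -0.056364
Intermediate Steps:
p(q, K) = -4 + 2*q (p(q, K) = -5 + (2*q + 1) = -5 + (1 + 2*q) = -4 + 2*q)
g(J) = -J**(3/2)/5 (g(J) = -J*sqrt(J)/5 = -J**(3/2)/5)
a(f, S) = f*(-4 + S + 2*f) (a(f, S) = f*((-4 + 2*f) + S) = f*(-4 + S + 2*f))
((14 + g(4))*(-3))/a(22, -10) = ((14 - 4**(3/2)/5)*(-3))/((22*(-4 - 10 + 2*22))) = ((14 - 1/5*8)*(-3))/((22*(-4 - 10 + 44))) = ((14 - 8/5)*(-3))/((22*30)) = ((62/5)*(-3))/660 = -186/5*1/660 = -31/550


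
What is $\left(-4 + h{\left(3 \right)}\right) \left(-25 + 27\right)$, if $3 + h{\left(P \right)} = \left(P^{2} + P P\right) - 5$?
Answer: $12$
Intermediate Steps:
$h{\left(P \right)} = -8 + 2 P^{2}$ ($h{\left(P \right)} = -3 - \left(5 - P^{2} - P P\right) = -3 + \left(\left(P^{2} + P^{2}\right) - 5\right) = -3 + \left(2 P^{2} - 5\right) = -3 + \left(-5 + 2 P^{2}\right) = -8 + 2 P^{2}$)
$\left(-4 + h{\left(3 \right)}\right) \left(-25 + 27\right) = \left(-4 - \left(8 - 2 \cdot 3^{2}\right)\right) \left(-25 + 27\right) = \left(-4 + \left(-8 + 2 \cdot 9\right)\right) 2 = \left(-4 + \left(-8 + 18\right)\right) 2 = \left(-4 + 10\right) 2 = 6 \cdot 2 = 12$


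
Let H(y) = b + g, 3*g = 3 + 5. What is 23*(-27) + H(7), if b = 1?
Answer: -1852/3 ≈ -617.33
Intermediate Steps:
g = 8/3 (g = (3 + 5)/3 = (1/3)*8 = 8/3 ≈ 2.6667)
H(y) = 11/3 (H(y) = 1 + 8/3 = 11/3)
23*(-27) + H(7) = 23*(-27) + 11/3 = -621 + 11/3 = -1852/3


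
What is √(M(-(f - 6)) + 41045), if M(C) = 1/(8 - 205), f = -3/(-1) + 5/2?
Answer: 2*√398228802/197 ≈ 202.60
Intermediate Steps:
f = 11/2 (f = -3*(-1) + 5*(½) = 3 + 5/2 = 11/2 ≈ 5.5000)
M(C) = -1/197 (M(C) = 1/(-197) = -1/197)
√(M(-(f - 6)) + 41045) = √(-1/197 + 41045) = √(8085864/197) = 2*√398228802/197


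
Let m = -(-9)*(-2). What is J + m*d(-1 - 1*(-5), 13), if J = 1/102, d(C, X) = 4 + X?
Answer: -31211/102 ≈ -305.99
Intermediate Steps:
m = -18 (m = -1*18 = -18)
J = 1/102 ≈ 0.0098039
J + m*d(-1 - 1*(-5), 13) = 1/102 - 18*(4 + 13) = 1/102 - 18*17 = 1/102 - 306 = -31211/102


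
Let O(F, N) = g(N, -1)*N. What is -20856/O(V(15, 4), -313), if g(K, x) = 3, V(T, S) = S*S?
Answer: 6952/313 ≈ 22.211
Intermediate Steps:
V(T, S) = S²
O(F, N) = 3*N
-20856/O(V(15, 4), -313) = -20856/(3*(-313)) = -20856/(-939) = -20856*(-1/939) = 6952/313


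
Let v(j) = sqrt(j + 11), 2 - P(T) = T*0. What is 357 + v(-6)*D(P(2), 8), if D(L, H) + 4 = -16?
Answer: 357 - 20*sqrt(5) ≈ 312.28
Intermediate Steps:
P(T) = 2 (P(T) = 2 - T*0 = 2 - 1*0 = 2 + 0 = 2)
D(L, H) = -20 (D(L, H) = -4 - 16 = -20)
v(j) = sqrt(11 + j)
357 + v(-6)*D(P(2), 8) = 357 + sqrt(11 - 6)*(-20) = 357 + sqrt(5)*(-20) = 357 - 20*sqrt(5)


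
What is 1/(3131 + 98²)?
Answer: 1/12735 ≈ 7.8524e-5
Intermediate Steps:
1/(3131 + 98²) = 1/(3131 + 9604) = 1/12735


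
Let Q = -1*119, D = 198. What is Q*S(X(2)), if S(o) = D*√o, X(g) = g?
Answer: -23562*√2 ≈ -33322.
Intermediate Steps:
S(o) = 198*√o
Q = -119
Q*S(X(2)) = -23562*√2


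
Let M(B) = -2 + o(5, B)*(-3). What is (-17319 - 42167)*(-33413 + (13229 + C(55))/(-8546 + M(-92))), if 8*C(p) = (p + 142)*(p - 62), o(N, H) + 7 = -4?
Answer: 67700957500659/34060 ≈ 1.9877e+9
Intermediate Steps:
o(N, H) = -11 (o(N, H) = -7 - 4 = -11)
C(p) = (-62 + p)*(142 + p)/8 (C(p) = ((p + 142)*(p - 62))/8 = ((142 + p)*(-62 + p))/8 = ((-62 + p)*(142 + p))/8 = (-62 + p)*(142 + p)/8)
M(B) = 31 (M(B) = -2 - 11*(-3) = -2 + 33 = 31)
(-17319 - 42167)*(-33413 + (13229 + C(55))/(-8546 + M(-92))) = (-17319 - 42167)*(-33413 + (13229 + (-2201/2 + 10*55 + (1/8)*55**2))/(-8546 + 31)) = -59486*(-33413 + (13229 + (-2201/2 + 550 + (1/8)*3025))/(-8515)) = -59486*(-33413 + (13229 + (-2201/2 + 550 + 3025/8))*(-1/8515)) = -59486*(-33413 + (13229 - 1379/8)*(-1/8515)) = -59486*(-33413 + (104453/8)*(-1/8515)) = -59486*(-33413 - 104453/68120) = -59486*(-2276198013/68120) = 67700957500659/34060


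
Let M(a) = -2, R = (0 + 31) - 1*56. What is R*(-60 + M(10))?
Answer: 1550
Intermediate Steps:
R = -25 (R = 31 - 56 = -25)
R*(-60 + M(10)) = -25*(-60 - 2) = -25*(-62) = 1550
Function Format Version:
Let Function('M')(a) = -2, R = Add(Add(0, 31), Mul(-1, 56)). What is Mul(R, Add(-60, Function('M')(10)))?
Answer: 1550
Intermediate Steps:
R = -25 (R = Add(31, -56) = -25)
Mul(R, Add(-60, Function('M')(10))) = Mul(-25, Add(-60, -2)) = Mul(-25, -62) = 1550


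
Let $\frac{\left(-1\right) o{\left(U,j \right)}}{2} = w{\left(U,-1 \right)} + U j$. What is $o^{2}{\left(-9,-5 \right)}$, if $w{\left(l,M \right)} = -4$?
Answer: $6724$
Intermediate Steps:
$o{\left(U,j \right)} = 8 - 2 U j$ ($o{\left(U,j \right)} = - 2 \left(-4 + U j\right) = 8 - 2 U j$)
$o^{2}{\left(-9,-5 \right)} = \left(8 - \left(-18\right) \left(-5\right)\right)^{2} = \left(8 - 90\right)^{2} = \left(-82\right)^{2} = 6724$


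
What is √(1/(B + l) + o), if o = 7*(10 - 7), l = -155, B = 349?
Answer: 5*√31622/194 ≈ 4.5831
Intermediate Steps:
o = 21 (o = 7*3 = 21)
√(1/(B + l) + o) = √(1/(349 - 155) + 21) = √(1/194 + 21) = √(4075/194) = 5*√31622/194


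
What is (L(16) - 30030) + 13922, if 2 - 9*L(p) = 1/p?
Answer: -2319521/144 ≈ -16108.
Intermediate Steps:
L(p) = 2/9 - 1/(9*p)
(L(16) - 30030) + 13922 = ((1/9)*(-1 + 2*16)/16 - 30030) + 13922 = ((1/9)*(1/16)*(-1 + 32) - 30030) + 13922 = ((1/9)*(1/16)*31 - 30030) + 13922 = (31/144 - 30030) + 13922 = -4324289/144 + 13922 = -2319521/144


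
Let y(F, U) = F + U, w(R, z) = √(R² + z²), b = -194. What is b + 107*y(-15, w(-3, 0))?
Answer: -1478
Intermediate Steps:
b + 107*y(-15, w(-3, 0)) = -194 + 107*(-15 + √((-3)² + 0²)) = -194 + 107*(-15 + √(9 + 0)) = -194 + 107*(-15 + √9) = -194 + 107*(-15 + 3) = -194 + 107*(-12) = -194 - 1284 = -1478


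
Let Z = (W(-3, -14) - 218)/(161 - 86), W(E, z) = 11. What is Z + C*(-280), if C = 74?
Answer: -518069/25 ≈ -20723.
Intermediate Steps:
Z = -69/25 (Z = (11 - 218)/(161 - 86) = -207/75 = -207*1/75 = -69/25 ≈ -2.7600)
Z + C*(-280) = -69/25 + 74*(-280) = -69/25 - 20720 = -518069/25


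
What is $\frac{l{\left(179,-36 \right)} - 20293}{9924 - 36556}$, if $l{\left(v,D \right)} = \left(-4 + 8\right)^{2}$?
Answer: $\frac{20277}{26632} \approx 0.76138$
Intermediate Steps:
$l{\left(v,D \right)} = 16$ ($l{\left(v,D \right)} = 4^{2} = 16$)
$\frac{l{\left(179,-36 \right)} - 20293}{9924 - 36556} = \frac{16 - 20293}{9924 - 36556} = - \frac{20277}{-26632} = \left(-20277\right) \left(- \frac{1}{26632}\right) = \frac{20277}{26632}$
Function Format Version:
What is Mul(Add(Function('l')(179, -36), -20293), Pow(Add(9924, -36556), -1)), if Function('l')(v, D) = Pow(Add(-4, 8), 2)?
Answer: Rational(20277, 26632) ≈ 0.76138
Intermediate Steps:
Function('l')(v, D) = 16 (Function('l')(v, D) = Pow(4, 2) = 16)
Mul(Add(Function('l')(179, -36), -20293), Pow(Add(9924, -36556), -1)) = Mul(Add(16, -20293), Pow(Add(9924, -36556), -1)) = Mul(-20277, Pow(-26632, -1)) = Mul(-20277, Rational(-1, 26632)) = Rational(20277, 26632)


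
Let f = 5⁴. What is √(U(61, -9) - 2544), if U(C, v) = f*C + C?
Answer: √35642 ≈ 188.79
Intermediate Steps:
f = 625
U(C, v) = 626*C (U(C, v) = 625*C + C = 626*C)
√(U(61, -9) - 2544) = √(626*61 - 2544) = √(38186 - 2544) = √35642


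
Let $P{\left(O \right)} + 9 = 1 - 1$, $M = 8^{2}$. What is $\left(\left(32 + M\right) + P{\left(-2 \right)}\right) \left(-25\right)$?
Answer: $-2175$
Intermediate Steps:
$M = 64$
$P{\left(O \right)} = -9$ ($P{\left(O \right)} = -9 + \left(1 - 1\right) = -9 + 0 = -9$)
$\left(\left(32 + M\right) + P{\left(-2 \right)}\right) \left(-25\right) = \left(\left(32 + 64\right) - 9\right) \left(-25\right) = \left(96 - 9\right) \left(-25\right) = 87 \left(-25\right) = -2175$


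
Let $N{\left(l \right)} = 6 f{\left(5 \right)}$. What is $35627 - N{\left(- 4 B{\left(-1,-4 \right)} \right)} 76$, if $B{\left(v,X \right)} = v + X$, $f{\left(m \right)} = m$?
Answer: $33347$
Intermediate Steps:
$B{\left(v,X \right)} = X + v$
$N{\left(l \right)} = 30$ ($N{\left(l \right)} = 6 \cdot 5 = 30$)
$35627 - N{\left(- 4 B{\left(-1,-4 \right)} \right)} 76 = 35627 - 30 \cdot 76 = 35627 - 2280 = 33347$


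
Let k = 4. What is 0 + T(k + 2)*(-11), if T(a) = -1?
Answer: 11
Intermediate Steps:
0 + T(k + 2)*(-11) = 0 - 1*(-11) = 0 + 11 = 11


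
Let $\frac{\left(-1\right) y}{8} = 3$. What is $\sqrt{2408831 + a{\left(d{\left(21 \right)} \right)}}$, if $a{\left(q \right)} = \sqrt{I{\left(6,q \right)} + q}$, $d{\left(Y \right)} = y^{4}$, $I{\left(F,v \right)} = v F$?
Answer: $\sqrt{2408831 + 576 \sqrt{7}} \approx 1552.5$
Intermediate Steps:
$y = -24$ ($y = \left(-8\right) 3 = -24$)
$I{\left(F,v \right)} = F v$
$d{\left(Y \right)} = 331776$ ($d{\left(Y \right)} = \left(-24\right)^{4} = 331776$)
$a{\left(q \right)} = \sqrt{7} \sqrt{q}$ ($a{\left(q \right)} = \sqrt{6 q + q} = \sqrt{7 q} = \sqrt{7} \sqrt{q}$)
$\sqrt{2408831 + a{\left(d{\left(21 \right)} \right)}} = \sqrt{2408831 + \sqrt{7} \sqrt{331776}} = \sqrt{2408831 + \sqrt{7} \cdot 576} = \sqrt{2408831 + 576 \sqrt{7}}$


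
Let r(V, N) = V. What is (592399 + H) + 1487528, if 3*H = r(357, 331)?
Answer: 2080046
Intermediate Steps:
H = 119 (H = (1/3)*357 = 119)
(592399 + H) + 1487528 = (592399 + 119) + 1487528 = 592518 + 1487528 = 2080046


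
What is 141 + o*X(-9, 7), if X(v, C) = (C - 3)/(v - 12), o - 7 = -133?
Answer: 165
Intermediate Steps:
o = -126 (o = 7 - 133 = -126)
X(v, C) = (-3 + C)/(-12 + v)
141 + o*X(-9, 7) = 141 - 126*(-3 + 7)/(-12 - 9) = 141 - 126*4/(-21) = 141 - (-6)*4 = 141 - 126*(-4/21) = 141 + 24 = 165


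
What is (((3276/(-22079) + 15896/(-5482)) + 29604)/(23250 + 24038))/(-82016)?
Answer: -447851591287/58678360983444928 ≈ -7.6323e-6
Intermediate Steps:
(((3276/(-22079) + 15896/(-5482)) + 29604)/(23250 + 24038))/(-82016) = (((3276*(-1/22079) + 15896*(-1/5482)) + 29604)/47288)*(-1/82016) = (((-3276/22079 - 7948/2741) + 29604)*(1/47288))*(-1/82016) = ((-184463408/60518539 + 29604)*(1/47288))*(-1/82016) = ((1791406365148/60518539)*(1/47288))*(-1/82016) = (447851591287/715450168058)*(-1/82016) = -447851591287/58678360983444928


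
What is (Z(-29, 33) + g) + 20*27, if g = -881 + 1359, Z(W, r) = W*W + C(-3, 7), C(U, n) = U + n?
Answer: 1863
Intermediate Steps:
Z(W, r) = 4 + W² (Z(W, r) = W*W + (-3 + 7) = W² + 4 = 4 + W²)
g = 478
(Z(-29, 33) + g) + 20*27 = ((4 + (-29)²) + 478) + 20*27 = ((4 + 841) + 478) + 540 = (845 + 478) + 540 = 1323 + 540 = 1863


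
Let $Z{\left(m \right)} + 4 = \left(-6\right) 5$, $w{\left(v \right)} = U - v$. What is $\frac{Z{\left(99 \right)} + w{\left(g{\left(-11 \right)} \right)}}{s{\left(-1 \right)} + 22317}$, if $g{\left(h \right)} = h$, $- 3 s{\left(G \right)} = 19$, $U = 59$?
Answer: $\frac{27}{16733} \approx 0.0016136$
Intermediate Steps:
$s{\left(G \right)} = - \frac{19}{3}$ ($s{\left(G \right)} = \left(- \frac{1}{3}\right) 19 = - \frac{19}{3}$)
$w{\left(v \right)} = 59 - v$
$Z{\left(m \right)} = -34$ ($Z{\left(m \right)} = -4 - 30 = -34$)
$\frac{Z{\left(99 \right)} + w{\left(g{\left(-11 \right)} \right)}}{s{\left(-1 \right)} + 22317} = \frac{-34 + \left(59 - -11\right)}{- \frac{19}{3} + 22317} = \frac{-34 + \left(59 + 11\right)}{\frac{66932}{3}} = \left(-34 + 70\right) \frac{3}{66932} = 36 \cdot \frac{3}{66932} = \frac{27}{16733}$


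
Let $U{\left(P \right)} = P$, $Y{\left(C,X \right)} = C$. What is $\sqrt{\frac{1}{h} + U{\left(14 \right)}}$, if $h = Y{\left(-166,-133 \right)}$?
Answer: $\frac{\sqrt{385618}}{166} \approx 3.7409$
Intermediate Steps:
$h = -166$
$\sqrt{\frac{1}{h} + U{\left(14 \right)}} = \sqrt{\frac{1}{-166} + 14} = \sqrt{- \frac{1}{166} + 14} = \sqrt{\frac{2323}{166}} = \frac{\sqrt{385618}}{166}$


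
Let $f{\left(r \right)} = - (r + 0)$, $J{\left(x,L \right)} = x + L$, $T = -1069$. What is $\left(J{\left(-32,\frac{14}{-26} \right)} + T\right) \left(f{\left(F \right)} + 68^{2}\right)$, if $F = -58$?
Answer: $- \frac{67046240}{13} \approx -5.1574 \cdot 10^{6}$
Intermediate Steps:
$J{\left(x,L \right)} = L + x$
$f{\left(r \right)} = - r$
$\left(J{\left(-32,\frac{14}{-26} \right)} + T\right) \left(f{\left(F \right)} + 68^{2}\right) = \left(\left(\frac{14}{-26} - 32\right) - 1069\right) \left(\left(-1\right) \left(-58\right) + 68^{2}\right) = \left(\left(14 \left(- \frac{1}{26}\right) - 32\right) - 1069\right) \left(58 + 4624\right) = \left(\left(- \frac{7}{13} - 32\right) - 1069\right) 4682 = \left(- \frac{423}{13} - 1069\right) 4682 = \left(- \frac{14320}{13}\right) 4682 = - \frac{67046240}{13}$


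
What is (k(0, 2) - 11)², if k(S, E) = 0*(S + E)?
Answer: 121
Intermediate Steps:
k(S, E) = 0 (k(S, E) = 0*(E + S) = 0)
(k(0, 2) - 11)² = (0 - 11)² = (-11)² = 121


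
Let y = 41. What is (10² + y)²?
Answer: 19881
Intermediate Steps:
(10² + y)² = (10² + 41)² = (100 + 41)² = 141² = 19881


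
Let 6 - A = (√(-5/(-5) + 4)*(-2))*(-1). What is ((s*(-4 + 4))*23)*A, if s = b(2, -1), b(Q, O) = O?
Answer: 0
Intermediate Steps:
s = -1
A = 6 - 2*√5 (A = 6 - √(-5/(-5) + 4)*(-2)*(-1) = 6 - √(-5*(-⅕) + 4)*(-2)*(-1) = 6 - √(1 + 4)*(-2)*(-1) = 6 - √5*(-2)*(-1) = 6 - (-2*√5)*(-1) = 6 - 2*√5 ≈ 1.5279)
((s*(-4 + 4))*23)*A = (-(-4 + 4)*23)*(6 - 2*√5) = (-1*0*23)*(6 - 2*√5) = (0*23)*(6 - 2*√5) = 0*(6 - 2*√5) = 0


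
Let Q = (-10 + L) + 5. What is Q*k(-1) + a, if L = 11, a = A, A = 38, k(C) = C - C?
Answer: 38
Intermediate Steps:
k(C) = 0
a = 38
Q = 6 (Q = (-10 + 11) + 5 = 1 + 5 = 6)
Q*k(-1) + a = 6*0 + 38 = 0 + 38 = 38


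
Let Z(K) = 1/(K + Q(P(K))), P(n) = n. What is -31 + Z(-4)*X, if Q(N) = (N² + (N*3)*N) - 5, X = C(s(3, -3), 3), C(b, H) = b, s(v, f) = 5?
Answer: -340/11 ≈ -30.909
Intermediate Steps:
X = 5
Q(N) = -5 + 4*N² (Q(N) = (N² + (3*N)*N) - 5 = (N² + 3*N²) - 5 = 4*N² - 5 = -5 + 4*N²)
Z(K) = 1/(-5 + K + 4*K²) (Z(K) = 1/(K + (-5 + 4*K²)) = 1/(-5 + K + 4*K²))
-31 + Z(-4)*X = -31 + 5/(-5 - 4 + 4*(-4)²) = -31 + 5/(-5 - 4 + 4*16) = -31 + 5/(-5 - 4 + 64) = -31 + 5/55 = -31 + (1/55)*5 = -31 + 1/11 = -340/11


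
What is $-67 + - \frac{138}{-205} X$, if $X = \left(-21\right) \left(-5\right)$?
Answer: $\frac{151}{41} \approx 3.6829$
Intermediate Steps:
$X = 105$
$-67 + - \frac{138}{-205} X = -67 + - \frac{138}{-205} \cdot 105 = -67 + \left(-138\right) \left(- \frac{1}{205}\right) 105 = -67 + \frac{138}{205} \cdot 105 = -67 + \frac{2898}{41} = \frac{151}{41}$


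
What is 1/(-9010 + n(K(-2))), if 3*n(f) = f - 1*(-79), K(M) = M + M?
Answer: -1/8985 ≈ -0.00011130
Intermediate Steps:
K(M) = 2*M
n(f) = 79/3 + f/3 (n(f) = (f - 1*(-79))/3 = (f + 79)/3 = (79 + f)/3 = 79/3 + f/3)
1/(-9010 + n(K(-2))) = 1/(-9010 + (79/3 + (2*(-2))/3)) = 1/(-9010 + (79/3 + (1/3)*(-4))) = 1/(-9010 + (79/3 - 4/3)) = 1/(-9010 + 25) = 1/(-8985) = -1/8985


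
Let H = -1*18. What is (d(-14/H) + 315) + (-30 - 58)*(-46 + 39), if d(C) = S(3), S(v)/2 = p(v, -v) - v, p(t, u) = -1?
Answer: 923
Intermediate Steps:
H = -18
S(v) = -2 - 2*v (S(v) = 2*(-1 - v) = -2 - 2*v)
d(C) = -8 (d(C) = -2 - 2*3 = -2 - 6 = -8)
(d(-14/H) + 315) + (-30 - 58)*(-46 + 39) = (-8 + 315) + (-30 - 58)*(-46 + 39) = 307 - 88*(-7) = 307 + 616 = 923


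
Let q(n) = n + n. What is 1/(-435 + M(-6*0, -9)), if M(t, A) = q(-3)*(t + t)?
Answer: -1/435 ≈ -0.0022989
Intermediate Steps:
q(n) = 2*n
M(t, A) = -12*t (M(t, A) = (2*(-3))*(t + t) = -12*t)
1/(-435 + M(-6*0, -9)) = 1/(-435 - (-72)*0) = 1/(-435 - 12*0) = 1/(-435 + 0) = 1/(-435) = -1/435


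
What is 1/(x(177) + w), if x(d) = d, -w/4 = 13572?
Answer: -1/54111 ≈ -1.8481e-5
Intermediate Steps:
w = -54288 (w = -4*13572 = -54288)
1/(x(177) + w) = 1/(177 - 54288) = 1/(-54111) = -1/54111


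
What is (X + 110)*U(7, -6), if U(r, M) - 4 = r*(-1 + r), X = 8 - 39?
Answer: 3634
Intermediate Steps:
X = -31
U(r, M) = 4 + r*(-1 + r)
(X + 110)*U(7, -6) = (-31 + 110)*(4 + 7**2 - 1*7) = 79*(4 + 49 - 7) = 79*46 = 3634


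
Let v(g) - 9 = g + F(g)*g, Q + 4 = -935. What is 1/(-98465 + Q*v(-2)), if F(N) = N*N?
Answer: -1/97526 ≈ -1.0254e-5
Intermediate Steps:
Q = -939 (Q = -4 - 935 = -939)
F(N) = N**2
v(g) = 9 + g + g**3 (v(g) = 9 + (g + g**2*g) = 9 + (g + g**3) = 9 + g + g**3)
1/(-98465 + Q*v(-2)) = 1/(-98465 - 939*(9 - 2 + (-2)**3)) = 1/(-98465 - 939*(9 - 2 - 8)) = 1/(-98465 - 939*(-1)) = 1/(-98465 + 939) = 1/(-97526) = -1/97526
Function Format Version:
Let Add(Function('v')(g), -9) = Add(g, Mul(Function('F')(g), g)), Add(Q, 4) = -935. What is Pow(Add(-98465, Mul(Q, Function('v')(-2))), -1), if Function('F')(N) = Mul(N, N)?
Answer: Rational(-1, 97526) ≈ -1.0254e-5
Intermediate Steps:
Q = -939 (Q = Add(-4, -935) = -939)
Function('F')(N) = Pow(N, 2)
Function('v')(g) = Add(9, g, Pow(g, 3)) (Function('v')(g) = Add(9, Add(g, Mul(Pow(g, 2), g))) = Add(9, Add(g, Pow(g, 3))) = Add(9, g, Pow(g, 3)))
Pow(Add(-98465, Mul(Q, Function('v')(-2))), -1) = Pow(Add(-98465, Mul(-939, Add(9, -2, Pow(-2, 3)))), -1) = Pow(Add(-98465, Mul(-939, Add(9, -2, -8))), -1) = Pow(Add(-98465, Mul(-939, -1)), -1) = Pow(Add(-98465, 939), -1) = Pow(-97526, -1) = Rational(-1, 97526)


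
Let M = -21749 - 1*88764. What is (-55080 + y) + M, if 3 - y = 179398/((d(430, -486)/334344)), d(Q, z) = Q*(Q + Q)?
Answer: -15151978364/46225 ≈ -3.2779e+5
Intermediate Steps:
d(Q, z) = 2*Q² (d(Q, z) = Q*(2*Q) = 2*Q²)
M = -110513 (M = -21749 - 88764 = -110513)
y = -7497441939/46225 (y = 3 - 179398/((2*430²)/334344) = 3 - 179398/((2*184900)*(1/334344)) = 3 - 179398/(369800*(1/334344)) = 3 - 179398/46225/41793 = 3 - 179398*41793/46225 = 3 - 1*7497580614/46225 = 3 - 7497580614/46225 = -7497441939/46225 ≈ -1.6219e+5)
(-55080 + y) + M = (-55080 - 7497441939/46225) - 110513 = -10043514939/46225 - 110513 = -15151978364/46225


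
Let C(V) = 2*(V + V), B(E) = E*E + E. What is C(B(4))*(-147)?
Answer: -11760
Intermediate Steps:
B(E) = E + E² (B(E) = E² + E = E + E²)
C(V) = 4*V (C(V) = 2*(2*V) = 4*V)
C(B(4))*(-147) = (4*(4*(1 + 4)))*(-147) = (4*(4*5))*(-147) = (4*20)*(-147) = 80*(-147) = -11760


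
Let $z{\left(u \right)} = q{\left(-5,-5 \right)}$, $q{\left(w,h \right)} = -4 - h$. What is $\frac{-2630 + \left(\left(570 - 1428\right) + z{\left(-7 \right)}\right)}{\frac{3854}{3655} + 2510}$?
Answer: $- \frac{12744985}{9177904} \approx -1.3887$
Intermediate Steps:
$z{\left(u \right)} = 1$ ($z{\left(u \right)} = -4 - -5 = -4 + 5 = 1$)
$\frac{-2630 + \left(\left(570 - 1428\right) + z{\left(-7 \right)}\right)}{\frac{3854}{3655} + 2510} = \frac{-2630 + \left(\left(570 - 1428\right) + 1\right)}{\frac{3854}{3655} + 2510} = \frac{-2630 + \left(-858 + 1\right)}{3854 \cdot \frac{1}{3655} + 2510} = \frac{-2630 - 857}{\frac{3854}{3655} + 2510} = - \frac{3487}{\frac{9177904}{3655}} = \left(-3487\right) \frac{3655}{9177904} = - \frac{12744985}{9177904}$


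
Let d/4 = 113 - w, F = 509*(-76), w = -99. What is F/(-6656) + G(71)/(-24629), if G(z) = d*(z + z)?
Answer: 37814835/40982656 ≈ 0.92270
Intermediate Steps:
F = -38684
d = 848 (d = 4*(113 - 1*(-99)) = 4*(113 + 99) = 4*212 = 848)
G(z) = 1696*z (G(z) = 848*(z + z) = 848*(2*z) = 1696*z)
F/(-6656) + G(71)/(-24629) = -38684/(-6656) + (1696*71)/(-24629) = -38684*(-1/6656) + 120416*(-1/24629) = 9671/1664 - 120416/24629 = 37814835/40982656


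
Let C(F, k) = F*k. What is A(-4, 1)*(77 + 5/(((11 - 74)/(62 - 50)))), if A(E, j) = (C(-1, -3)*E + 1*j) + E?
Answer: -7985/7 ≈ -1140.7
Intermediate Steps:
A(E, j) = j + 4*E (A(E, j) = ((-1*(-3))*E + 1*j) + E = (3*E + j) + E = (j + 3*E) + E = j + 4*E)
A(-4, 1)*(77 + 5/(((11 - 74)/(62 - 50)))) = (1 + 4*(-4))*(77 + 5/(((11 - 74)/(62 - 50)))) = (1 - 16)*(77 + 5/((-63/12))) = -15*(77 + 5/((-63*1/12))) = -15*(77 + 5/(-21/4)) = -15*(77 + 5*(-4/21)) = -15*(77 - 20/21) = -15*1597/21 = -7985/7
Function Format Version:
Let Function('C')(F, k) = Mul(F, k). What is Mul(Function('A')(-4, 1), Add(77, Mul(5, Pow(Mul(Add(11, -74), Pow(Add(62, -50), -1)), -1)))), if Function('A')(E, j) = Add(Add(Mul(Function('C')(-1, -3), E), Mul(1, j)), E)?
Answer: Rational(-7985, 7) ≈ -1140.7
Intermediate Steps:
Function('A')(E, j) = Add(j, Mul(4, E)) (Function('A')(E, j) = Add(Add(Mul(Mul(-1, -3), E), Mul(1, j)), E) = Add(Add(Mul(3, E), j), E) = Add(Add(j, Mul(3, E)), E) = Add(j, Mul(4, E)))
Mul(Function('A')(-4, 1), Add(77, Mul(5, Pow(Mul(Add(11, -74), Pow(Add(62, -50), -1)), -1)))) = Mul(Add(1, Mul(4, -4)), Add(77, Mul(5, Pow(Mul(Add(11, -74), Pow(Add(62, -50), -1)), -1)))) = Mul(Add(1, -16), Add(77, Mul(5, Pow(Mul(-63, Pow(12, -1)), -1)))) = Mul(-15, Add(77, Mul(5, Pow(Mul(-63, Rational(1, 12)), -1)))) = Mul(-15, Add(77, Mul(5, Pow(Rational(-21, 4), -1)))) = Mul(-15, Add(77, Mul(5, Rational(-4, 21)))) = Mul(-15, Add(77, Rational(-20, 21))) = Mul(-15, Rational(1597, 21)) = Rational(-7985, 7)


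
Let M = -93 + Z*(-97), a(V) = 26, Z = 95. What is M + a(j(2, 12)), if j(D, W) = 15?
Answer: -9282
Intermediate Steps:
M = -9308 (M = -93 + 95*(-97) = -93 - 9215 = -9308)
M + a(j(2, 12)) = -9308 + 26 = -9282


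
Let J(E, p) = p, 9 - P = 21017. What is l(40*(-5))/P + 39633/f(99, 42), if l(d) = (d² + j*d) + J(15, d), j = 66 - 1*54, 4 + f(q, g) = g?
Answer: 25974652/24947 ≈ 1041.2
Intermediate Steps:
f(q, g) = -4 + g
P = -21008 (P = 9 - 1*21017 = 9 - 21017 = -21008)
j = 12 (j = 66 - 54 = 12)
l(d) = d² + 13*d (l(d) = (d² + 12*d) + d = d² + 13*d)
l(40*(-5))/P + 39633/f(99, 42) = ((40*(-5))*(13 + 40*(-5)))/(-21008) + 39633/(-4 + 42) = -200*(13 - 200)*(-1/21008) + 39633/38 = -200*(-187)*(-1/21008) + 39633*(1/38) = 37400*(-1/21008) + 39633/38 = -4675/2626 + 39633/38 = 25974652/24947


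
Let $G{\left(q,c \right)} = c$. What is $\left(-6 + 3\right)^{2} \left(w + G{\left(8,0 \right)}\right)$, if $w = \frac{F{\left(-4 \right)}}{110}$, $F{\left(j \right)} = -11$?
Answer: $- \frac{9}{10} \approx -0.9$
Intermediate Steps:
$w = - \frac{1}{10}$ ($w = - \frac{11}{110} = \left(-11\right) \frac{1}{110} = - \frac{1}{10} \approx -0.1$)
$\left(-6 + 3\right)^{2} \left(w + G{\left(8,0 \right)}\right) = \left(-6 + 3\right)^{2} \left(- \frac{1}{10} + 0\right) = \left(-3\right)^{2} \left(- \frac{1}{10}\right) = 9 \left(- \frac{1}{10}\right) = - \frac{9}{10}$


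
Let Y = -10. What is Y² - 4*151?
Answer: -504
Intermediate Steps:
Y² - 4*151 = (-10)² - 4*151 = 100 - 604 = -504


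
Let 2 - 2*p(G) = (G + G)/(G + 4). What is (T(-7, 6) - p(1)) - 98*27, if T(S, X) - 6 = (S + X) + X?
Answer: -13179/5 ≈ -2635.8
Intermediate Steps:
T(S, X) = 6 + S + 2*X (T(S, X) = 6 + ((S + X) + X) = 6 + (S + 2*X) = 6 + S + 2*X)
p(G) = 1 - G/(4 + G) (p(G) = 1 - (G + G)/(2*(G + 4)) = 1 - 2*G/(2*(4 + G)) = 1 - G/(4 + G))
(T(-7, 6) - p(1)) - 98*27 = ((6 - 7 + 2*6) - 4/(4 + 1)) - 98*27 = ((6 - 7 + 12) - 4/5) - 2646 = (11 - 4/5) - 2646 = (11 - 1*⅘) - 2646 = (11 - ⅘) - 2646 = 51/5 - 2646 = -13179/5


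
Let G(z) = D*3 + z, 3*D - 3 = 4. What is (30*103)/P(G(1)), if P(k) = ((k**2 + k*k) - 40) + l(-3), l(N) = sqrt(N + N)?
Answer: 27192/775 - 309*I*sqrt(6)/775 ≈ 35.086 - 0.97663*I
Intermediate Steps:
D = 7/3 (D = 1 + (1/3)*4 = 1 + 4/3 = 7/3 ≈ 2.3333)
l(N) = sqrt(2)*sqrt(N) (l(N) = sqrt(2*N) = sqrt(2)*sqrt(N))
G(z) = 7 + z (G(z) = (7/3)*3 + z = 7 + z)
P(k) = -40 + 2*k**2 + I*sqrt(6) (P(k) = ((k**2 + k*k) - 40) + sqrt(2)*sqrt(-3) = ((k**2 + k**2) - 40) + sqrt(2)*(I*sqrt(3)) = (2*k**2 - 40) + I*sqrt(6) = (-40 + 2*k**2) + I*sqrt(6) = -40 + 2*k**2 + I*sqrt(6))
(30*103)/P(G(1)) = (30*103)/(-40 + 2*(7 + 1)**2 + I*sqrt(6)) = 3090/(-40 + 2*8**2 + I*sqrt(6)) = 3090/(-40 + 2*64 + I*sqrt(6)) = 3090/(-40 + 128 + I*sqrt(6)) = 3090/(88 + I*sqrt(6))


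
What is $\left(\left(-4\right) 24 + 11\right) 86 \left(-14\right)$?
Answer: $102340$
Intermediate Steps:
$\left(\left(-4\right) 24 + 11\right) 86 \left(-14\right) = \left(-96 + 11\right) 86 \left(-14\right) = \left(-85\right) 86 \left(-14\right) = \left(-7310\right) \left(-14\right) = 102340$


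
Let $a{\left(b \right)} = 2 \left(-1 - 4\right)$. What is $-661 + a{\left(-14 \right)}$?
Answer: $-671$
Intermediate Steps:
$a{\left(b \right)} = -10$ ($a{\left(b \right)} = 2 \left(-5\right) = -10$)
$-661 + a{\left(-14 \right)} = -661 - 10 = -671$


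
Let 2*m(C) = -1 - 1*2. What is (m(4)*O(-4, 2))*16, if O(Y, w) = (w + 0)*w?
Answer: -96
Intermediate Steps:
O(Y, w) = w² (O(Y, w) = w*w = w²)
m(C) = -3/2 (m(C) = (-1 - 1*2)/2 = (-1 - 2)/2 = (½)*(-3) = -3/2)
(m(4)*O(-4, 2))*16 = -3/2*2²*16 = -3/2*4*16 = -6*16 = -96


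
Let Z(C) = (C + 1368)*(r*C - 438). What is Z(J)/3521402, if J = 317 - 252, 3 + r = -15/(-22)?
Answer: -18558783/77470844 ≈ -0.23956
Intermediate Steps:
r = -51/22 (r = -3 - 15/(-22) = -3 - 15*(-1/22) = -3 + 15/22 = -51/22 ≈ -2.3182)
J = 65
Z(C) = (-438 - 51*C/22)*(1368 + C) (Z(C) = (C + 1368)*(-51*C/22 - 438) = (1368 + C)*(-438 - 51*C/22) = (-438 - 51*C/22)*(1368 + C))
Z(J)/3521402 = (-599184 - 39702/11*65 - 51/22*65**2)/3521402 = (-599184 - 2580630/11 - 51/22*4225)*(1/3521402) = (-599184 - 2580630/11 - 215475/22)*(1/3521402) = -18558783/22*1/3521402 = -18558783/77470844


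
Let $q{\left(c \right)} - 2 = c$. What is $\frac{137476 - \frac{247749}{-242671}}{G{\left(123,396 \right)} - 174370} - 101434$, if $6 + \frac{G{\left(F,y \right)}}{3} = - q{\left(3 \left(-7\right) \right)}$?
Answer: $- \frac{4291206653782979}{42305078101} \approx -1.0143 \cdot 10^{5}$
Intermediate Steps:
$q{\left(c \right)} = 2 + c$
$G{\left(F,y \right)} = 39$ ($G{\left(F,y \right)} = -18 + 3 \left(- (2 + 3 \left(-7\right))\right) = -18 + 3 \left(- (2 - 21)\right) = -18 + 3 \left(\left(-1\right) \left(-19\right)\right) = -18 + 3 \cdot 19 = -18 + 57 = 39$)
$\frac{137476 - \frac{247749}{-242671}}{G{\left(123,396 \right)} - 174370} - 101434 = \frac{137476 - \frac{247749}{-242671}}{39 - 174370} - 101434 = \frac{137476 - - \frac{247749}{242671}}{-174331} - 101434 = \left(137476 + \frac{247749}{242671}\right) \left(- \frac{1}{174331}\right) - 101434 = \frac{33361686145}{242671} \left(- \frac{1}{174331}\right) - 101434 = - \frac{33361686145}{42305078101} - 101434 = - \frac{4291206653782979}{42305078101}$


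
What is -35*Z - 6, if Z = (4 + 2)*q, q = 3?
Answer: -636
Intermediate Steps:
Z = 18 (Z = (4 + 2)*3 = 6*3 = 18)
-35*Z - 6 = -35*18 - 6 = -630 - 6 = -636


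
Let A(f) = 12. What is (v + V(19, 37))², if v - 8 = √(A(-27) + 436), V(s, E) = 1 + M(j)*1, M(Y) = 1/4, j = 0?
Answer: 8537/16 + 148*√7 ≈ 925.13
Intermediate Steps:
M(Y) = ¼
V(s, E) = 5/4 (V(s, E) = 1 + (¼)*1 = 1 + ¼ = 5/4)
v = 8 + 8*√7 (v = 8 + √(12 + 436) = 8 + √448 = 8 + 8*√7 ≈ 29.166)
(v + V(19, 37))² = ((8 + 8*√7) + 5/4)² = (37/4 + 8*√7)²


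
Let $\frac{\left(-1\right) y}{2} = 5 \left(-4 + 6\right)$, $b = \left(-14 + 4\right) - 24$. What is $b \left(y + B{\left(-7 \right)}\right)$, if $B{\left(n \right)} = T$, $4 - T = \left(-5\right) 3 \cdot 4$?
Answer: $-1496$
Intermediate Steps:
$T = 64$ ($T = 4 - \left(-5\right) 3 \cdot 4 = 4 - \left(-15\right) 4 = 4 - -60 = 4 + 60 = 64$)
$B{\left(n \right)} = 64$
$b = -34$ ($b = -10 - 24 = -34$)
$y = -20$ ($y = - 2 \cdot 5 \left(-4 + 6\right) = - 2 \cdot 5 \cdot 2 = \left(-2\right) 10 = -20$)
$b \left(y + B{\left(-7 \right)}\right) = - 34 \left(-20 + 64\right) = \left(-34\right) 44 = -1496$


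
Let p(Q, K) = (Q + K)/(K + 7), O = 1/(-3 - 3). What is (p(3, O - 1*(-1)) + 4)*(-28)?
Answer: -5908/47 ≈ -125.70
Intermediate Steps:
O = -1/6 (O = 1/(-6) = -1/6 ≈ -0.16667)
p(Q, K) = (K + Q)/(7 + K)
(p(3, O - 1*(-1)) + 4)*(-28) = (((-1/6 - 1*(-1)) + 3)/(7 + (-1/6 - 1*(-1))) + 4)*(-28) = (((-1/6 + 1) + 3)/(7 + (-1/6 + 1)) + 4)*(-28) = ((5/6 + 3)/(7 + 5/6) + 4)*(-28) = ((23/6)/(47/6) + 4)*(-28) = ((6/47)*(23/6) + 4)*(-28) = (23/47 + 4)*(-28) = (211/47)*(-28) = -5908/47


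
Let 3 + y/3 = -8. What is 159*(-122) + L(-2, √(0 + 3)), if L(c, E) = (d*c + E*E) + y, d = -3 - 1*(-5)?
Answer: -19432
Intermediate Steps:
y = -33 (y = -9 + 3*(-8) = -9 - 24 = -33)
d = 2 (d = -3 + 5 = 2)
L(c, E) = -33 + E² + 2*c (L(c, E) = (2*c + E*E) - 33 = (2*c + E²) - 33 = (E² + 2*c) - 33 = -33 + E² + 2*c)
159*(-122) + L(-2, √(0 + 3)) = 159*(-122) + (-33 + (√(0 + 3))² + 2*(-2)) = -19398 + (-33 + (√3)² - 4) = -19398 + (-33 + 3 - 4) = -19398 - 34 = -19432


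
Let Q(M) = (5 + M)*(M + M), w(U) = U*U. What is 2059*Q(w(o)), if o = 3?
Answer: 518868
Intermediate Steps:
w(U) = U²
Q(M) = 2*M*(5 + M) (Q(M) = (5 + M)*(2*M) = 2*M*(5 + M))
2059*Q(w(o)) = 2059*(2*3²*(5 + 3²)) = 2059*(2*9*(5 + 9)) = 2059*(2*9*14) = 2059*252 = 518868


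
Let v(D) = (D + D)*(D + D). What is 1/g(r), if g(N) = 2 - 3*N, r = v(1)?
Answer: -⅒ ≈ -0.10000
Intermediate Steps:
v(D) = 4*D² (v(D) = (2*D)*(2*D) = 4*D²)
r = 4 (r = 4*1² = 4*1 = 4)
1/g(r) = 1/(2 - 3*4) = 1/(2 - 12) = 1/(-10) = -⅒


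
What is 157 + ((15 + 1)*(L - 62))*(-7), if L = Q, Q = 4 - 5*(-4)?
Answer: 4413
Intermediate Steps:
Q = 24 (Q = 4 + 20 = 24)
L = 24
157 + ((15 + 1)*(L - 62))*(-7) = 157 + ((15 + 1)*(24 - 62))*(-7) = 157 + (16*(-38))*(-7) = 157 - 608*(-7) = 157 + 4256 = 4413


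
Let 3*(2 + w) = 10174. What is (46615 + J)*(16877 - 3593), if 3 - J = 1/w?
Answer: 38394957501/62 ≈ 6.1927e+8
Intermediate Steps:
w = 10168/3 (w = -2 + (⅓)*10174 = -2 + 10174/3 = 10168/3 ≈ 3389.3)
J = 30501/10168 (J = 3 - 1/10168/3 = 3 - 1*3/10168 = 3 - 3/10168 = 30501/10168 ≈ 2.9997)
(46615 + J)*(16877 - 3593) = (46615 + 30501/10168)*(16877 - 3593) = (474011821/10168)*13284 = 38394957501/62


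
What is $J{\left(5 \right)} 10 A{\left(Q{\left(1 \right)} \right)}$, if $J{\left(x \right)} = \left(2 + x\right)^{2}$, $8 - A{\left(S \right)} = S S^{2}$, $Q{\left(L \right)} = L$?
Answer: $3430$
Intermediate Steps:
$A{\left(S \right)} = 8 - S^{3}$ ($A{\left(S \right)} = 8 - S S^{2} = 8 - S^{3}$)
$J{\left(5 \right)} 10 A{\left(Q{\left(1 \right)} \right)} = \left(2 + 5\right)^{2} \cdot 10 \left(8 - 1^{3}\right) = 7^{2} \cdot 10 \left(8 - 1\right) = 49 \cdot 10 \left(8 - 1\right) = 490 \cdot 7 = 3430$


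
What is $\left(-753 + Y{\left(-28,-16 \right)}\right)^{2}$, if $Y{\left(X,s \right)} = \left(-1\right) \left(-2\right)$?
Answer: $564001$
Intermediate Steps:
$Y{\left(X,s \right)} = 2$
$\left(-753 + Y{\left(-28,-16 \right)}\right)^{2} = \left(-753 + 2\right)^{2} = \left(-751\right)^{2} = 564001$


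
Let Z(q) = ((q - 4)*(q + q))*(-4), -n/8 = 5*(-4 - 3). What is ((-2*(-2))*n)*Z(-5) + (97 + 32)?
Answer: -403071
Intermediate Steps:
n = 280 (n = -40*(-4 - 3) = -40*(-7) = -8*(-35) = 280)
Z(q) = -8*q*(-4 + q) (Z(q) = ((-4 + q)*(2*q))*(-4) = (2*q*(-4 + q))*(-4) = -8*q*(-4 + q))
((-2*(-2))*n)*Z(-5) + (97 + 32) = (-2*(-2)*280)*(8*(-5)*(4 - 1*(-5))) + (97 + 32) = (4*280)*(8*(-5)*(4 + 5)) + 129 = 1120*(8*(-5)*9) + 129 = 1120*(-360) + 129 = -403200 + 129 = -403071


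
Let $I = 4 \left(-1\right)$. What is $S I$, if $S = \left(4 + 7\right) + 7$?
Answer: $-72$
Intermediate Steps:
$S = 18$ ($S = 11 + 7 = 18$)
$I = -4$
$S I = 18 \left(-4\right) = -72$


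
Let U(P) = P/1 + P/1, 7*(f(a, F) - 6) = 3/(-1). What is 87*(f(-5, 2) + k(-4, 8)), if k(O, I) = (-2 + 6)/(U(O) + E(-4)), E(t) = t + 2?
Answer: 15747/35 ≈ 449.91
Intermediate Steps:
E(t) = 2 + t
f(a, F) = 39/7 (f(a, F) = 6 + (3/(-1))/7 = 6 + (3*(-1))/7 = 6 + (⅐)*(-3) = 6 - 3/7 = 39/7)
U(P) = 2*P (U(P) = P*1 + P*1 = P + P = 2*P)
k(O, I) = 4/(-2 + 2*O) (k(O, I) = (-2 + 6)/(2*O + (2 - 4)) = 4/(2*O - 2) = 4/(-2 + 2*O))
87*(f(-5, 2) + k(-4, 8)) = 87*(39/7 + 2/(-1 - 4)) = 87*(39/7 + 2/(-5)) = 87*(39/7 + 2*(-⅕)) = 87*(39/7 - ⅖) = 87*(181/35) = 15747/35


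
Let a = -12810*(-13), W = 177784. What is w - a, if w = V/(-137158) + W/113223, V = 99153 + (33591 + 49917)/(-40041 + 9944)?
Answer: -77833987851487799615/467389562722698 ≈ -1.6653e+5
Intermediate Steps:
a = 166530
V = 2984124333/30097 (V = 99153 + 83508/(-30097) = 99153 + 83508*(-1/30097) = 99153 - 83508/30097 = 2984124333/30097 ≈ 99150.)
w = 396028723098325/467389562722698 (w = (2984124333/30097)/(-137158) + 177784/113223 = (2984124333/30097)*(-1/137158) + 177784*(1/113223) = -2984124333/4128044326 + 177784/113223 = 396028723098325/467389562722698 ≈ 0.84732)
w - a = 396028723098325/467389562722698 - 1*166530 = 396028723098325/467389562722698 - 166530 = -77833987851487799615/467389562722698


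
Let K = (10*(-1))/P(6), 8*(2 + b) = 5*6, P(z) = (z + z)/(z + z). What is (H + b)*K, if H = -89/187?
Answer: -4765/374 ≈ -12.741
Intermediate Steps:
H = -89/187 (H = -89*1/187 = -89/187 ≈ -0.47594)
P(z) = 1 (P(z) = (2*z)/((2*z)) = (2*z)*(1/(2*z)) = 1)
b = 7/4 (b = -2 + (5*6)/8 = -2 + (1/8)*30 = -2 + 15/4 = 7/4 ≈ 1.7500)
K = -10 (K = (10*(-1))/1 = -10*1 = -10)
(H + b)*K = (-89/187 + 7/4)*(-10) = (953/748)*(-10) = -4765/374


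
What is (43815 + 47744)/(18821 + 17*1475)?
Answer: 91559/43896 ≈ 2.0858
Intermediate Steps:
(43815 + 47744)/(18821 + 17*1475) = 91559/(18821 + 25075) = 91559/43896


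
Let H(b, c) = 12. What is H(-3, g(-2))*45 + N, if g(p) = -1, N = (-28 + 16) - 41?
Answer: 487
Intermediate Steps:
N = -53 (N = -12 - 41 = -53)
H(-3, g(-2))*45 + N = 12*45 - 53 = 540 - 53 = 487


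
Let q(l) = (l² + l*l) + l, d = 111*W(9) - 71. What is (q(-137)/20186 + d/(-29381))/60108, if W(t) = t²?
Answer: 918819661/35649145125528 ≈ 2.5774e-5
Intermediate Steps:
d = 8920 (d = 111*9² - 71 = 111*81 - 71 = 8991 - 71 = 8920)
q(l) = l + 2*l² (q(l) = (l² + l²) + l = 2*l² + l = l + 2*l²)
(q(-137)/20186 + d/(-29381))/60108 = (-137*(1 + 2*(-137))/20186 + 8920/(-29381))/60108 = (-137*(1 - 274)*(1/20186) + 8920*(-1/29381))*(1/60108) = (-137*(-273)*(1/20186) - 8920/29381)*(1/60108) = (37401*(1/20186) - 8920/29381)*(1/60108) = (37401/20186 - 8920/29381)*(1/60108) = (918819661/593084866)*(1/60108) = 918819661/35649145125528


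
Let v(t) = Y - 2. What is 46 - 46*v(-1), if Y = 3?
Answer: 0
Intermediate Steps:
v(t) = 1 (v(t) = 3 - 2 = 1)
46 - 46*v(-1) = 46 - 46*1 = 46 - 46 = 0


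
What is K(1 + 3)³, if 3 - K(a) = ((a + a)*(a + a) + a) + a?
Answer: -328509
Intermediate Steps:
K(a) = 3 - 4*a² - 2*a (K(a) = 3 - (((a + a)*(a + a) + a) + a) = 3 - (((2*a)*(2*a) + a) + a) = 3 - ((4*a² + a) + a) = 3 - ((a + 4*a²) + a) = 3 - (2*a + 4*a²) = 3 + (-4*a² - 2*a) = 3 - 4*a² - 2*a)
K(1 + 3)³ = (3 - 4*(1 + 3)² - 2*(1 + 3))³ = (3 - 4*4² - 2*4)³ = (3 - 4*16 - 8)³ = (3 - 64 - 8)³ = (-69)³ = -328509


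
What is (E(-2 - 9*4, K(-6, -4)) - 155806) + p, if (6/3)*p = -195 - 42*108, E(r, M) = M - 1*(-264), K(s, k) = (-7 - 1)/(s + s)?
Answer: -947441/6 ≈ -1.5791e+5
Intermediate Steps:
K(s, k) = -4/s (K(s, k) = -8*1/(2*s) = -4/s)
E(r, M) = 264 + M (E(r, M) = M + 264 = 264 + M)
p = -4731/2 (p = (-195 - 42*108)/2 = (-195 - 4536)/2 = (1/2)*(-4731) = -4731/2 ≈ -2365.5)
(E(-2 - 9*4, K(-6, -4)) - 155806) + p = ((264 - 4/(-6)) - 155806) - 4731/2 = ((264 - 4*(-1/6)) - 155806) - 4731/2 = ((264 + 2/3) - 155806) - 4731/2 = (794/3 - 155806) - 4731/2 = -466624/3 - 4731/2 = -947441/6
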